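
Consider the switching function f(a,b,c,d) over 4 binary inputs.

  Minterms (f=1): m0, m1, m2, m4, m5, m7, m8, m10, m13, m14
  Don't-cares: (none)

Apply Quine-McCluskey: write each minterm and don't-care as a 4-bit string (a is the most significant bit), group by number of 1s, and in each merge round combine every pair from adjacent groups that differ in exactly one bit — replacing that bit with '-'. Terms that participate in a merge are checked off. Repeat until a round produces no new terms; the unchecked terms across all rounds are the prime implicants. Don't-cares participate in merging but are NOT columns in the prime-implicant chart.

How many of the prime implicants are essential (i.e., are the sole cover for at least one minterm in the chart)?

5

Round 0: 0000✓ 0001✓ 0010✓ 0100✓ 0101✓ 0111✓ 1000✓ 1010✓ 1101✓ 1110✓
Round 1: -000✓ -010✓ -101 0-00✓ 0-01✓ 00-0✓ 000-✓ 01-1 010-✓ 1-10 10-0✓
Round 2: -0-0 0-0-
PIs = {-0-0, -101, 0-0-, 01-1, 1-10}
Coverage chart:
  m0: -0-0,0-0-
  m1: 0-0- ←essential
  m2: -0-0 ←essential
  m4: 0-0- ←essential
  m5: -101,0-0-,01-1
  m7: 01-1 ←essential
  m8: -0-0 ←essential
  m10: -0-0,1-10
  m13: -101 ←essential
  m14: 1-10 ←essential
Essential: -0-0, -101, 0-0-, 01-1, 1-10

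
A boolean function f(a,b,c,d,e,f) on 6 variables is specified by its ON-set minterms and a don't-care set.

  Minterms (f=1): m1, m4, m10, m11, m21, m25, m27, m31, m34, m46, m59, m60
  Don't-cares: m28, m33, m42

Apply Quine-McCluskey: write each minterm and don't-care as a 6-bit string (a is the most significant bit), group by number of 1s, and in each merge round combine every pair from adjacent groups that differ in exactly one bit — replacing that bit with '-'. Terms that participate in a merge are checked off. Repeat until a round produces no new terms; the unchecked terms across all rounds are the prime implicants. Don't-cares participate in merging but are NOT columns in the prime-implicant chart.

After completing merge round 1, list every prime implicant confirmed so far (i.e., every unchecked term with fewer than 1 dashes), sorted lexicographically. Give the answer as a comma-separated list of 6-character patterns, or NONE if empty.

[col 0] 000001*, 000100, 001010*, 001011*, 010101, 011001*, 011011*, 011100*, 011111*, 100001*, 100010*, 101010*, 101110*, 111011*, 111100*
[col 1] -00001, -01010, -11011, -11100, 0-1011, 00101-, 011-11, 0110-1, 10-010, 101-10
Prime implicants: -00001, -01010, -11011, -11100, 0-1011, 000100, 00101-, 010101, 011-11, 0110-1, 10-010, 101-10

000100, 010101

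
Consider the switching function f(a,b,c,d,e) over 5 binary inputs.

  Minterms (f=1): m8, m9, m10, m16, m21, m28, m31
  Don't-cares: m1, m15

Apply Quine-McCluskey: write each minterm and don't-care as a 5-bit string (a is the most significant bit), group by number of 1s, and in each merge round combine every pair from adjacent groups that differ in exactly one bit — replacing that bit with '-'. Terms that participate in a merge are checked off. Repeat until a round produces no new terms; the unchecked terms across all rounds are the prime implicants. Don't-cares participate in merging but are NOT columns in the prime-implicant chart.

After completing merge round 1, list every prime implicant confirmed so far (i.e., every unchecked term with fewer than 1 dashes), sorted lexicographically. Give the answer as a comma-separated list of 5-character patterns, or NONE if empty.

Round 0: 00001✓ 01000✓ 01001✓ 01010✓ 01111✓ 10000 10101 11100 11111✓
Round 1: -1111 0-001 010-0 0100-
PIs = {-1111, 0-001, 010-0, 0100-, 10000, 10101, 11100}

10000, 10101, 11100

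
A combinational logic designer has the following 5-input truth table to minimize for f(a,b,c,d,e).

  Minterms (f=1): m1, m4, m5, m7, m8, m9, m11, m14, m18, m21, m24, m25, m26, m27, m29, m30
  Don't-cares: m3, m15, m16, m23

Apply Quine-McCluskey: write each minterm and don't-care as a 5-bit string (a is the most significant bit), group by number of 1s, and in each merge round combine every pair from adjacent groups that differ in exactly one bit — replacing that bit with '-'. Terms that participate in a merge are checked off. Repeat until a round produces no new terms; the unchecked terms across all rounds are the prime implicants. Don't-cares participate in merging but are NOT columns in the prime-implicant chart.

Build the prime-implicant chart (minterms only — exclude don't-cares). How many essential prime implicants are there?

3

[col 0] 00001*, 00011*, 00100*, 00101*, 00111*, 01000*, 01001*, 01011*, 01110*, 01111*, 10000*, 10010*, 10101*, 10111*, 11000*, 11001*, 11010*, 11011*, 11101*, 11110*
[col 1] -0101*, -0111*, -1000*, -1001*, -1011*, -1110, 0-001*, 0-011*, 0-111*, 00-01*, 00-11*, 000-1*, 001-1*, 0010-, 01-11*, 010-1*, 0100-*, 0111-, 1-000*, 1-010*, 1-101, 100-0*, 101-1*, 11-01, 11-10, 110-0*, 110-1*, 1100-*, 1101-*
[col 2] -01-1, -10-1, -100-, 0--11, 0-0-1, 00--1, 1-0-0, 110--
Prime implicants: -01-1, -10-1, -100-, -1110, 0--11, 0-0-1, 00--1, 0010-, 0111-, 1-0-0, 1-101, 11-01, 11-10, 110--
PI chart (minterm → PIs covering it):
  1 | 0-0-1,00--1
  4 | 0010-  (sole → essential)
  5 | -01-1,00--1,0010-
  7 | -01-1,0--11,00--1
  8 | -100-  (sole → essential)
  9 | -10-1,-100-,0-0-1
  11 | -10-1,0--11,0-0-1
  14 | -1110,0111-
  18 | 1-0-0  (sole → essential)
  21 | -01-1,1-101
  24 | -100-,1-0-0,110--
  25 | -10-1,-100-,11-01,110--
  26 | 1-0-0,11-10,110--
  27 | -10-1,110--
  29 | 1-101,11-01
  30 | -1110,11-10
Essential prime implicants: -100-, 0010-, 1-0-0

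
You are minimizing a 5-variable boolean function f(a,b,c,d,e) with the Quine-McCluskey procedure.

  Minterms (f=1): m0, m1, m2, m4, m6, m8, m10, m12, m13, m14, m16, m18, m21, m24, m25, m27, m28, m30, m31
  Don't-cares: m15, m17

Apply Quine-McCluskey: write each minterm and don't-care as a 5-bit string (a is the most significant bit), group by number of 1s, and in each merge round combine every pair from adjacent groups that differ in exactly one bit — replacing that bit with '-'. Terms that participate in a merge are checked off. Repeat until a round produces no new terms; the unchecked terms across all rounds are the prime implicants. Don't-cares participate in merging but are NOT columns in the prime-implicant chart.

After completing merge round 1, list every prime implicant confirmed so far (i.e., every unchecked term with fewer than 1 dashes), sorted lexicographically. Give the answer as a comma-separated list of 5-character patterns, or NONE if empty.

NONE

size-2^0 implicants → 00000(✓)  00001(✓)  00010(✓)  00100(✓)  00110(✓)  01000(✓)  01010(✓)  01100(✓)  01101(✓)  01110(✓)  01111(✓)  10000(✓)  10001(✓)  10010(✓)  10101(✓)  11000(✓)  11001(✓)  11011(✓)  11100(✓)  11110(✓)  11111(✓)
size-2^1 implicants → -0000(✓)  -0001(✓)  -0010(✓)  -1000(✓)  -1100(✓)  -1110(✓)  -1111(✓)  0-000(✓)  0-010(✓)  0-100(✓)  0-110(✓)  00-00(✓)  00-10(✓)  000-0(✓)  0000-(✓)  001-0(✓)  01-00(✓)  01-10(✓)  010-0(✓)  011-0(✓)  011-1(✓)  0110-(✓)  0111-(✓)  1-000(✓)  1-001(✓)  10-01  100-0(✓)  1000-(✓)  11-00(✓)  11-11  110-1  1100-(✓)  111-0(✓)  1111-(✓)
size-2^2 implicants → --000  -00-0  -000-  -1-00  -11-0  -111-  0--00(✓)  0--10(✓)  0-0-0(✓)  0-1-0(✓)  00--0(✓)  01--0(✓)  011--  1-00-
size-2^3 implicants → 0---0
Unchecked terms (primes): --000, -00-0, -000-, -1-00, -11-0, -111-, 0---0, 011--, 1-00-, 10-01, 11-11, 110-1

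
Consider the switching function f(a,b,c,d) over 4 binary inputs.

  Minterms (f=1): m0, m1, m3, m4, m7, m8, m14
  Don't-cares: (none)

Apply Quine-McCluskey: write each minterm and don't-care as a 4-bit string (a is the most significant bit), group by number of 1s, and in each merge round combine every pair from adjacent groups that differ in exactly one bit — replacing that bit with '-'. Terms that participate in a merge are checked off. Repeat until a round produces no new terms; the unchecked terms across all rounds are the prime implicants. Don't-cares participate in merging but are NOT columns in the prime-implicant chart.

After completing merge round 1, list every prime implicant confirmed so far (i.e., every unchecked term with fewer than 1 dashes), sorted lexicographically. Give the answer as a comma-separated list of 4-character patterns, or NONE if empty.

[col 0] 0000*, 0001*, 0011*, 0100*, 0111*, 1000*, 1110
[col 1] -000, 0-00, 0-11, 00-1, 000-
Prime implicants: -000, 0-00, 0-11, 00-1, 000-, 1110

1110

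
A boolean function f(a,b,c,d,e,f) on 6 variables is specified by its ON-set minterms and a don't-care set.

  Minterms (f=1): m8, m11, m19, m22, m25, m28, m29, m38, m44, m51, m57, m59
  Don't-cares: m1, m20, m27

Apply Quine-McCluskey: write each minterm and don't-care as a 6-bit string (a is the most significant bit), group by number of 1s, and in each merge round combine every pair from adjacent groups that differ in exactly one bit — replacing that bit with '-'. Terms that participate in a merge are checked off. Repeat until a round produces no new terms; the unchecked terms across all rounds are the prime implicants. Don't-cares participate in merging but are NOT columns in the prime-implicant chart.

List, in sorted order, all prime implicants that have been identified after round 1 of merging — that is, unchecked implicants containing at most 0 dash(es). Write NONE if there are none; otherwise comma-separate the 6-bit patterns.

Round 0: 000001 001000 001011✓ 010011✓ 010100✓ 010110✓ 011001✓ 011011✓ 011100✓ 011101✓ 100110 101100 110011✓ 111001✓ 111011✓
Round 1: -10011✓ -11001✓ -11011✓ 0-1011 01-011✓ 01-100 0101-0 011-01 0110-1✓ 01110- 11-011✓ 1110-1✓
Round 2: -1-011 -110-1
PIs = {-1-011, -110-1, 0-1011, 000001, 001000, 01-100, 0101-0, 011-01, 01110-, 100110, 101100}

000001, 001000, 100110, 101100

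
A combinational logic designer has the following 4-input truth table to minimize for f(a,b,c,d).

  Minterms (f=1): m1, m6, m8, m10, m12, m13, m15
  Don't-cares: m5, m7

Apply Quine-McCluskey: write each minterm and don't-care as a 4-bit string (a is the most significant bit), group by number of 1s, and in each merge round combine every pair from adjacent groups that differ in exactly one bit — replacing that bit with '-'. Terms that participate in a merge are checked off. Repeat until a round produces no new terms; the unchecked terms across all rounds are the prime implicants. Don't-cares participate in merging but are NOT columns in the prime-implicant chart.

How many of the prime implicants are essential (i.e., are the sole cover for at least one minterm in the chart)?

size-2^0 implicants → 0001(✓)  0101(✓)  0110(✓)  0111(✓)  1000(✓)  1010(✓)  1100(✓)  1101(✓)  1111(✓)
size-2^1 implicants → -101(✓)  -111(✓)  0-01  01-1(✓)  011-  1-00  10-0  11-1(✓)  110-
size-2^2 implicants → -1-1
Unchecked terms (primes): -1-1, 0-01, 011-, 1-00, 10-0, 110-
Minterm coverage:
  m1 ⊆ 0-01 [E]
  m6 ⊆ 011- [E]
  m8 ⊆ 1-00,10-0
  m10 ⊆ 10-0 [E]
  m12 ⊆ 1-00,110-
  m13 ⊆ -1-1,110-
  m15 ⊆ -1-1 [E]
E = {-1-1, 0-01, 011-, 10-0}

4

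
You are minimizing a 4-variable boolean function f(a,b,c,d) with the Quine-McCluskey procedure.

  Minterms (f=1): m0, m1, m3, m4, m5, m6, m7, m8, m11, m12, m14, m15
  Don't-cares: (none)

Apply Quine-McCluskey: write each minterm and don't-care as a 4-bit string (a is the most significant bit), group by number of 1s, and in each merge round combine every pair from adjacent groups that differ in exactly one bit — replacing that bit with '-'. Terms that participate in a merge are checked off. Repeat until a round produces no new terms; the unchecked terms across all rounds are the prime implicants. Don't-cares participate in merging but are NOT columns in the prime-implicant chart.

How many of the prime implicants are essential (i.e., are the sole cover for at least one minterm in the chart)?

2

[col 0] 0000*, 0001*, 0011*, 0100*, 0101*, 0110*, 0111*, 1000*, 1011*, 1100*, 1110*, 1111*
[col 1] -000*, -011*, -100*, -110*, -111*, 0-00*, 0-01*, 0-11*, 00-1*, 000-*, 01-0*, 01-1*, 010-*, 011-*, 1-00*, 1-11*, 11-0*, 111-*
[col 2] --00, --11, -1-0, -11-, 0--1, 0-0-, 01--
Prime implicants: --00, --11, -1-0, -11-, 0--1, 0-0-, 01--
PI chart (minterm → PIs covering it):
  0 | --00,0-0-
  1 | 0--1,0-0-
  3 | --11,0--1
  4 | --00,-1-0,0-0-,01--
  5 | 0--1,0-0-,01--
  6 | -1-0,-11-,01--
  7 | --11,-11-,0--1,01--
  8 | --00  (sole → essential)
  11 | --11  (sole → essential)
  12 | --00,-1-0
  14 | -1-0,-11-
  15 | --11,-11-
Essential prime implicants: --00, --11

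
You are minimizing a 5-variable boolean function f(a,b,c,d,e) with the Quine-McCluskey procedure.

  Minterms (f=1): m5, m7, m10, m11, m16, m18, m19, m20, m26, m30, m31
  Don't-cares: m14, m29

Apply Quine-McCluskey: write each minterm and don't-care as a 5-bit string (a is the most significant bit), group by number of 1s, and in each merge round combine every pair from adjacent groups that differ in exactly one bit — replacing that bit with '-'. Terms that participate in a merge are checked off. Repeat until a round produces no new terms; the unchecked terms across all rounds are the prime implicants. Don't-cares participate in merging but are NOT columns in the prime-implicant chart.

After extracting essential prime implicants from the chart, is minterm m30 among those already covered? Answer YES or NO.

NO

[col 0] 00101*, 00111*, 01010*, 01011*, 01110*, 10000*, 10010*, 10011*, 10100*, 11010*, 11101*, 11110*, 11111*
[col 1] -1010*, -1110*, 001-1, 01-10*, 0101-, 1-010, 10-00, 100-0, 1001-, 11-10*, 111-1, 1111-
[col 2] -1-10
Prime implicants: -1-10, 001-1, 0101-, 1-010, 10-00, 100-0, 1001-, 111-1, 1111-
PI chart (minterm → PIs covering it):
  5 | 001-1  (sole → essential)
  7 | 001-1  (sole → essential)
  10 | -1-10,0101-
  11 | 0101-  (sole → essential)
  16 | 10-00,100-0
  18 | 1-010,100-0,1001-
  19 | 1001-  (sole → essential)
  20 | 10-00  (sole → essential)
  26 | -1-10,1-010
  30 | -1-10,1111-
  31 | 111-1,1111-
Essential prime implicants: 001-1, 0101-, 10-00, 1001-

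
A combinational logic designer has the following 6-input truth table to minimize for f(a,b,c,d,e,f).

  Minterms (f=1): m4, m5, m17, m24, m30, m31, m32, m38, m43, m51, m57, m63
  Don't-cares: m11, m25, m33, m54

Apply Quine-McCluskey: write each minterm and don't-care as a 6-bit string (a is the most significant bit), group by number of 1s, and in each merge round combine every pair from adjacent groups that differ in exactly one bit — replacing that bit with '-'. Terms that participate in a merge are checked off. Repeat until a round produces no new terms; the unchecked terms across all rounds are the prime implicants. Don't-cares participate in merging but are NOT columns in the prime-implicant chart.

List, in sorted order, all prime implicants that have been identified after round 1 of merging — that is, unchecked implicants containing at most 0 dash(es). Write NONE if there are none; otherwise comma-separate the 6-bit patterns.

110011

Round 0: 000100✓ 000101✓ 001011✓ 010001✓ 011000✓ 011001✓ 011110✓ 011111✓ 100000✓ 100001✓ 100110✓ 101011✓ 110011 110110✓ 111001✓ 111111✓
Round 1: -01011 -11001 -11111 00010- 01-001 01100- 01111- 1-0110 10000-
PIs = {-01011, -11001, -11111, 00010-, 01-001, 01100-, 01111-, 1-0110, 10000-, 110011}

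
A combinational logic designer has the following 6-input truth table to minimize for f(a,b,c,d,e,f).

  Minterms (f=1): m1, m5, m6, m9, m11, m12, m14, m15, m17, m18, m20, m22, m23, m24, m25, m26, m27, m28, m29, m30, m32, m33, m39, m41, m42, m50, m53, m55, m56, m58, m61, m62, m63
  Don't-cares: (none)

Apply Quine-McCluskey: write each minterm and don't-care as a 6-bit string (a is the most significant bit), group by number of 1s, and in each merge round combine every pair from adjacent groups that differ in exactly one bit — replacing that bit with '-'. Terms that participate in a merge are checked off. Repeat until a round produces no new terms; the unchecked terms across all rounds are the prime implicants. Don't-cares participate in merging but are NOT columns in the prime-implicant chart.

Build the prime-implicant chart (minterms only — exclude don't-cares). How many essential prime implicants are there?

12

Round 0: 000001✓ 000101✓ 000110✓ 001001✓ 001011✓ 001100✓ 001110✓ 001111✓ 010001✓ 010010✓ 010100✓ 010110✓ 010111✓ 011000✓ 011001✓ 011010✓ 011011✓ 011100✓ 011101✓ 011110✓ 100000✓ 100001✓ 100111✓ 101001✓ 101010✓ 110010✓ 110101✓ 110111✓ 111000✓ 111010✓ 111101✓ 111110✓ 111111✓
Round 1: -00001✓ -01001✓ -10010✓ -10111 -11000✓ -11010✓ -11101 -11110✓ 0-0001✓ 0-0110✓ 0-1001✓ 0-1011✓ 0-1100✓ 0-1110✓ 00-001✓ 00-110✓ 000-01 001-11 0010-1✓ 0011-0✓ 00111- 01-001✓ 01-010✓ 01-100✓ 01-110✓ 010-10✓ 0101-0✓ 01011- 011-00✓ 011-01✓ 011-10✓ 0110-0✓ 0110-1✓ 01100-✓ 01101-✓ 0111-0✓ 01110-✓ 1-0111 1-1010 10-001✓ 10000- 11-010✓ 11-101✓ 11-111✓ 1101-1✓ 111-10✓ 1110-0✓ 1111-1✓ 11111-
Round 2: -0-001 -1-010 -11-10 -110-0 0--001 0--110 0-10-1 0-11-0 01--10 01-1-0 011--0 011-0- 0110-- 11-1-1
PIs = {-0-001, -1-010, -10111, -11-10, -110-0, -11101, 0--001, 0--110, 0-10-1, 0-11-0, 000-01, 001-11, 00111-, 01--10, 01-1-0, 01011-, 011--0, 011-0-, 0110--, 1-0111, 1-1010, 10000-, 11-1-1, 11111-}
Coverage chart:
  m1: -0-001,0--001,000-01
  m5: 000-01 ←essential
  m6: 0--110 ←essential
  m9: -0-001,0--001,0-10-1
  m11: 0-10-1,001-11
  m12: 0-11-0 ←essential
  m14: 0--110,0-11-0,00111-
  m15: 001-11,00111-
  m17: 0--001 ←essential
  m18: -1-010,01--10
  m20: 01-1-0 ←essential
  m22: 0--110,01--10,01-1-0,01011-
  m23: -10111,01011-
  m24: -110-0,011--0,011-0-,0110--
  m25: 0--001,0-10-1,011-0-,0110--
  m26: -1-010,-11-10,-110-0,01--10,011--0,0110--
  m27: 0-10-1,0110--
  m28: 0-11-0,01-1-0,011--0,011-0-
  m29: -11101,011-0-
  m30: -11-10,0--110,0-11-0,01--10,01-1-0,011--0
  m32: 10000- ←essential
  m33: -0-001,10000-
  m39: 1-0111 ←essential
  m41: -0-001 ←essential
  m42: 1-1010 ←essential
  m50: -1-010 ←essential
  m53: 11-1-1 ←essential
  m55: -10111,1-0111,11-1-1
  m56: -110-0 ←essential
  m58: -1-010,-11-10,-110-0,1-1010
  m61: -11101,11-1-1
  m62: -11-10,11111-
  m63: 11-1-1,11111-
Essential: -0-001, -1-010, -110-0, 0--001, 0--110, 0-11-0, 000-01, 01-1-0, 1-0111, 1-1010, 10000-, 11-1-1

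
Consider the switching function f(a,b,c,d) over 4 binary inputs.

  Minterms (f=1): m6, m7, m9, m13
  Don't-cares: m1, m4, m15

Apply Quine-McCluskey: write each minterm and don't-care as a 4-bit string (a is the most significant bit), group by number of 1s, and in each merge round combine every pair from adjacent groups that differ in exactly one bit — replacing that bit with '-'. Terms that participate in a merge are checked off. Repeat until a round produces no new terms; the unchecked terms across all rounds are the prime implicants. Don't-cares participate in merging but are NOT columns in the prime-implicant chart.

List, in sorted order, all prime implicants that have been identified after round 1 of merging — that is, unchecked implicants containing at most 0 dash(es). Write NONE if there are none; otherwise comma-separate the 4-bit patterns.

NONE

size-2^0 implicants → 0001(✓)  0100(✓)  0110(✓)  0111(✓)  1001(✓)  1101(✓)  1111(✓)
size-2^1 implicants → -001  -111  01-0  011-  1-01  11-1
Unchecked terms (primes): -001, -111, 01-0, 011-, 1-01, 11-1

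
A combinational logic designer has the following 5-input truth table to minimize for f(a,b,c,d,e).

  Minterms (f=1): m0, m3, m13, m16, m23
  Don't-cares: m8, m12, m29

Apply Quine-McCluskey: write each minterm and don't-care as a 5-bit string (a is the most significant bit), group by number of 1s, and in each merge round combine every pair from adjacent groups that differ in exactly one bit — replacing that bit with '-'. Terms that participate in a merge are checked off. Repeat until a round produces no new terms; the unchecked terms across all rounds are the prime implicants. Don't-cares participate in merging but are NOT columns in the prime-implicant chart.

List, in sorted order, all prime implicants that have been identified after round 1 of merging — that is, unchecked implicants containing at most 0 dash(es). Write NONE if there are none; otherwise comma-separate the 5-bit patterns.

Round 0: 00000✓ 00011 01000✓ 01100✓ 01101✓ 10000✓ 10111 11101✓
Round 1: -0000 -1101 0-000 01-00 0110-
PIs = {-0000, -1101, 0-000, 00011, 01-00, 0110-, 10111}

00011, 10111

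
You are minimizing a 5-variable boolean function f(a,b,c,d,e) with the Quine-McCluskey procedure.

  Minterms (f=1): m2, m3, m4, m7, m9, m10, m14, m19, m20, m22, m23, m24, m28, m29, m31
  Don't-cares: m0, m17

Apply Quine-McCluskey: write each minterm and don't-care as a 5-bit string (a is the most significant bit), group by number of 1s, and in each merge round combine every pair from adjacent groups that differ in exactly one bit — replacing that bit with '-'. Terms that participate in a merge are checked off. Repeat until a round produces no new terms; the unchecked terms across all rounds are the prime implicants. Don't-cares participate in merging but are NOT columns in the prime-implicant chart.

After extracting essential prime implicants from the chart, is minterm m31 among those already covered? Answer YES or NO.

NO

[col 0] 00000*, 00010*, 00011*, 00100*, 00111*, 01001, 01010*, 01110*, 10001*, 10011*, 10100*, 10110*, 10111*, 11000*, 11100*, 11101*, 11111*
[col 1] -0011*, -0100, -0111*, 0-010, 00-00, 00-11*, 000-0, 0001-, 01-10, 1-100, 1-111, 10-11*, 100-1, 101-0, 1011-, 11-00, 111-1, 1110-
[col 2] -0-11
Prime implicants: -0-11, -0100, 0-010, 00-00, 000-0, 0001-, 01-10, 01001, 1-100, 1-111, 100-1, 101-0, 1011-, 11-00, 111-1, 1110-
PI chart (minterm → PIs covering it):
  2 | 0-010,000-0,0001-
  3 | -0-11,0001-
  4 | -0100,00-00
  7 | -0-11  (sole → essential)
  9 | 01001  (sole → essential)
  10 | 0-010,01-10
  14 | 01-10  (sole → essential)
  19 | -0-11,100-1
  20 | -0100,1-100,101-0
  22 | 101-0,1011-
  23 | -0-11,1-111,1011-
  24 | 11-00  (sole → essential)
  28 | 1-100,11-00,1110-
  29 | 111-1,1110-
  31 | 1-111,111-1
Essential prime implicants: -0-11, 01-10, 01001, 11-00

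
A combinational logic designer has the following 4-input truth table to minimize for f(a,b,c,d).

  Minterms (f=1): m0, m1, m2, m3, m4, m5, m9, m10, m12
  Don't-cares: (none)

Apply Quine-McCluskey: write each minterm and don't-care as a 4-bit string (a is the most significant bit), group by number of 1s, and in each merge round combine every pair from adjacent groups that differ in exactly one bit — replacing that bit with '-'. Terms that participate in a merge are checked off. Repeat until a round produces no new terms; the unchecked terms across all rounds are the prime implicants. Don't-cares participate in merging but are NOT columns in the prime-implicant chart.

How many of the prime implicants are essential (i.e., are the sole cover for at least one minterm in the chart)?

[col 0] 0000*, 0001*, 0010*, 0011*, 0100*, 0101*, 1001*, 1010*, 1100*
[col 1] -001, -010, -100, 0-00*, 0-01*, 00-0*, 00-1*, 000-*, 001-*, 010-*
[col 2] 0-0-, 00--
Prime implicants: -001, -010, -100, 0-0-, 00--
PI chart (minterm → PIs covering it):
  0 | 0-0-,00--
  1 | -001,0-0-,00--
  2 | -010,00--
  3 | 00--  (sole → essential)
  4 | -100,0-0-
  5 | 0-0-  (sole → essential)
  9 | -001  (sole → essential)
  10 | -010  (sole → essential)
  12 | -100  (sole → essential)
Essential prime implicants: -001, -010, -100, 0-0-, 00--

5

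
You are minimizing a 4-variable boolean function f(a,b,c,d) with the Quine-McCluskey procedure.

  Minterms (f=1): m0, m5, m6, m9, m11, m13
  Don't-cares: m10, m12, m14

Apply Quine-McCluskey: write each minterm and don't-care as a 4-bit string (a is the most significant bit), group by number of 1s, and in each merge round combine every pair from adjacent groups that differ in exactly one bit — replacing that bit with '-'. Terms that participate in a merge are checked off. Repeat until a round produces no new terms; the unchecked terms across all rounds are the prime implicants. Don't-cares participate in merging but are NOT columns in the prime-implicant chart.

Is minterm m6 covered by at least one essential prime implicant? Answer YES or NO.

size-2^0 implicants → 0000  0101(✓)  0110(✓)  1001(✓)  1010(✓)  1011(✓)  1100(✓)  1101(✓)  1110(✓)
size-2^1 implicants → -101  -110  1-01  1-10  10-1  101-  11-0  110-
Unchecked terms (primes): -101, -110, 0000, 1-01, 1-10, 10-1, 101-, 11-0, 110-
Minterm coverage:
  m0 ⊆ 0000 [E]
  m5 ⊆ -101 [E]
  m6 ⊆ -110 [E]
  m9 ⊆ 1-01,10-1
  m11 ⊆ 10-1,101-
  m13 ⊆ -101,1-01,110-
E = {-101, -110, 0000}

YES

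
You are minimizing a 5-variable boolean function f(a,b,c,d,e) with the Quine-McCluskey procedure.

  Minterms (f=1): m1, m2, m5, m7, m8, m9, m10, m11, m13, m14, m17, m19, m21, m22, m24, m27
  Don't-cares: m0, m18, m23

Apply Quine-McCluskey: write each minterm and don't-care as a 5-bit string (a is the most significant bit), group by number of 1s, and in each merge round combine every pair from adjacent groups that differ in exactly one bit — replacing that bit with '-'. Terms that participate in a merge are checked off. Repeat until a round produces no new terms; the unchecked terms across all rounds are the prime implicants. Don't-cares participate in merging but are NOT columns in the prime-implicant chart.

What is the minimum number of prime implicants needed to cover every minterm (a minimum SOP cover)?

Round 0: 00000✓ 00001✓ 00010✓ 00101✓ 00111✓ 01000✓ 01001✓ 01010✓ 01011✓ 01101✓ 01110✓ 10001✓ 10010✓ 10011✓ 10101✓ 10110✓ 10111✓ 11000✓ 11011✓
Round 1: -0001✓ -0010 -0101✓ -0111✓ -1000 -1011 0-000✓ 0-001✓ 0-010✓ 0-101✓ 00-01✓ 000-0✓ 0000-✓ 001-1✓ 01-01✓ 01-10 010-0✓ 010-1✓ 0100-✓ 0101-✓ 1-011 10-01✓ 10-10✓ 10-11✓ 100-1✓ 1001-✓ 101-1✓ 1011-✓
Round 2: -0-01 -01-1 0--01 0-0-0 0-00- 010-- 10--1 10-1-
PIs = {-0-01, -0010, -01-1, -1000, -1011, 0--01, 0-0-0, 0-00-, 01-10, 010--, 1-011, 10--1, 10-1-}
Coverage chart:
  m1: -0-01,0--01,0-00-
  m2: -0010,0-0-0
  m5: -0-01,-01-1,0--01
  m7: -01-1 ←essential
  m8: -1000,0-0-0,0-00-,010--
  m9: 0--01,0-00-,010--
  m10: 0-0-0,01-10,010--
  m11: -1011,010--
  m13: 0--01 ←essential
  m14: 01-10 ←essential
  m17: -0-01,10--1
  m19: 1-011,10--1,10-1-
  m21: -0-01,-01-1,10--1
  m22: 10-1- ←essential
  m24: -1000 ←essential
  m27: -1011,1-011
Essential: -01-1, -1000, 0--01, 01-10, 10-1-
Petrick residual → -0-01, -0010, -1011
Min cover (8 terms): b'd'e + b'c'de' + b'ce + bc'd'e' + bc'de + a'd'e + a'bde' + ab'd

8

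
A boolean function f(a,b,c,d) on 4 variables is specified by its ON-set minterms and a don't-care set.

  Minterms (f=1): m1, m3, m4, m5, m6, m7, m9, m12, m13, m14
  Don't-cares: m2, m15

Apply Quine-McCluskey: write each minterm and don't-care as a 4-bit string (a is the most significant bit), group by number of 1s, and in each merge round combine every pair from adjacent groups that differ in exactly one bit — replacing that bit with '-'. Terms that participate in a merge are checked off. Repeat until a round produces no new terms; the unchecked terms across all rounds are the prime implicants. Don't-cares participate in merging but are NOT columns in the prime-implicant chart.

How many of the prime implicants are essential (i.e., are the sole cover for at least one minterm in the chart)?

size-2^0 implicants → 0001(✓)  0010(✓)  0011(✓)  0100(✓)  0101(✓)  0110(✓)  0111(✓)  1001(✓)  1100(✓)  1101(✓)  1110(✓)  1111(✓)
size-2^1 implicants → -001(✓)  -100(✓)  -101(✓)  -110(✓)  -111(✓)  0-01(✓)  0-10(✓)  0-11(✓)  00-1(✓)  001-(✓)  01-0(✓)  01-1(✓)  010-(✓)  011-(✓)  1-01(✓)  11-0(✓)  11-1(✓)  110-(✓)  111-(✓)
size-2^2 implicants → --01  -1-0(✓)  -1-1(✓)  -10-(✓)  -11-(✓)  0--1  0-1-  01--(✓)  11--(✓)
size-2^3 implicants → -1--
Unchecked terms (primes): --01, -1--, 0--1, 0-1-
Minterm coverage:
  m1 ⊆ --01,0--1
  m3 ⊆ 0--1,0-1-
  m4 ⊆ -1-- [E]
  m5 ⊆ --01,-1--,0--1
  m6 ⊆ -1--,0-1-
  m7 ⊆ -1--,0--1,0-1-
  m9 ⊆ --01 [E]
  m12 ⊆ -1-- [E]
  m13 ⊆ --01,-1--
  m14 ⊆ -1-- [E]
E = {--01, -1--}

2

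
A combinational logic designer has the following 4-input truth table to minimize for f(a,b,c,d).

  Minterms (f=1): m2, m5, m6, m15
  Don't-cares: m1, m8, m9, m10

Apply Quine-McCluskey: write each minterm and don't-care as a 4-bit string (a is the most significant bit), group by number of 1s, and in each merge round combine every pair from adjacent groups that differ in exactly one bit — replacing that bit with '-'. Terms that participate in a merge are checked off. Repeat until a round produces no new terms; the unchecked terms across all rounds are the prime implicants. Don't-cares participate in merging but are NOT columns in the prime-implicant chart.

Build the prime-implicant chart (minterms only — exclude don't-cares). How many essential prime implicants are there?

Round 0: 0001✓ 0010✓ 0101✓ 0110✓ 1000✓ 1001✓ 1010✓ 1111
Round 1: -001 -010 0-01 0-10 10-0 100-
PIs = {-001, -010, 0-01, 0-10, 10-0, 100-, 1111}
Coverage chart:
  m2: -010,0-10
  m5: 0-01 ←essential
  m6: 0-10 ←essential
  m15: 1111 ←essential
Essential: 0-01, 0-10, 1111

3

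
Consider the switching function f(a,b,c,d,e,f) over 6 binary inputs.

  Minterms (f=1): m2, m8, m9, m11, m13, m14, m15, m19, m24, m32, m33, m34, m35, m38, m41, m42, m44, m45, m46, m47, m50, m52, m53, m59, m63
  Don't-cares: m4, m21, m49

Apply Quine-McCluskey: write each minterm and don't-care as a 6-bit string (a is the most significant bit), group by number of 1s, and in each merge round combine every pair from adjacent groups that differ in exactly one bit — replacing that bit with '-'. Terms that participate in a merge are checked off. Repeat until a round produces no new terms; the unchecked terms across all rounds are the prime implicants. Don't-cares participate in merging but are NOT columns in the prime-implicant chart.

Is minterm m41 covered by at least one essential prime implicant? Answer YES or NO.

Round 0: 000010✓ 000100 001000✓ 001001✓ 001011✓ 001101✓ 001110✓ 001111✓ 010011 010101✓ 011000✓ 100000✓ 100001✓ 100010✓ 100011✓ 100110✓ 101001✓ 101010✓ 101100✓ 101101✓ 101110✓ 101111✓ 110001✓ 110010✓ 110100✓ 110101✓ 111011✓ 111111✓
Round 1: -00010 -01001✓ -01101✓ -01110✓ -01111✓ -10101 0-1000 001-01✓ 001-11✓ 0010-1✓ 00100- 0011-1✓ 00111-✓ 1-0001 1-0010 1-1111 10-001 10-010✓ 10-110✓ 100-10✓ 1000-0✓ 1000-1✓ 10000-✓ 10001-✓ 101-01✓ 101-10✓ 1011-0✓ 1011-1✓ 10110-✓ 10111-✓ 110-01 11010- 111-11
Round 2: -01-01 -011-1 -0111- 001--1 10--10 1000-- 1011--
PIs = {-00010, -01-01, -011-1, -0111-, -10101, 0-1000, 000100, 001--1, 00100-, 010011, 1-0001, 1-0010, 1-1111, 10--10, 10-001, 1000--, 1011--, 110-01, 11010-, 111-11}
Coverage chart:
  m2: -00010 ←essential
  m8: 0-1000,00100-
  m9: -01-01,001--1,00100-
  m11: 001--1 ←essential
  m13: -01-01,-011-1,001--1
  m14: -0111- ←essential
  m15: -011-1,-0111-,001--1
  m19: 010011 ←essential
  m24: 0-1000 ←essential
  m32: 1000-- ←essential
  m33: 1-0001,10-001,1000--
  m34: -00010,1-0010,10--10,1000--
  m35: 1000-- ←essential
  m38: 10--10 ←essential
  m41: -01-01,10-001
  m42: 10--10 ←essential
  m44: 1011-- ←essential
  m45: -01-01,-011-1,1011--
  m46: -0111-,10--10,1011--
  m47: -011-1,-0111-,1-1111,1011--
  m50: 1-0010 ←essential
  m52: 11010- ←essential
  m53: -10101,110-01,11010-
  m59: 111-11 ←essential
  m63: 1-1111,111-11
Essential: -00010, -0111-, 0-1000, 001--1, 010011, 1-0010, 10--10, 1000--, 1011--, 11010-, 111-11

NO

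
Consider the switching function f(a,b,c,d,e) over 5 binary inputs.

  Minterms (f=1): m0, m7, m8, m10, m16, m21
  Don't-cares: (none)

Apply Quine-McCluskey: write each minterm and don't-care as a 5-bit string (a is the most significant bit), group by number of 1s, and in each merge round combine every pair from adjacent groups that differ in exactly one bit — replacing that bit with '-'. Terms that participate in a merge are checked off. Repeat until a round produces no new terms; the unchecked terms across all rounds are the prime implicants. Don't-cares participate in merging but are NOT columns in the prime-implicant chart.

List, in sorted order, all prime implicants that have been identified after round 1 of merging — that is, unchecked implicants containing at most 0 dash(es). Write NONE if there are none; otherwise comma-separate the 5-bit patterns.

00111, 10101

[col 0] 00000*, 00111, 01000*, 01010*, 10000*, 10101
[col 1] -0000, 0-000, 010-0
Prime implicants: -0000, 0-000, 00111, 010-0, 10101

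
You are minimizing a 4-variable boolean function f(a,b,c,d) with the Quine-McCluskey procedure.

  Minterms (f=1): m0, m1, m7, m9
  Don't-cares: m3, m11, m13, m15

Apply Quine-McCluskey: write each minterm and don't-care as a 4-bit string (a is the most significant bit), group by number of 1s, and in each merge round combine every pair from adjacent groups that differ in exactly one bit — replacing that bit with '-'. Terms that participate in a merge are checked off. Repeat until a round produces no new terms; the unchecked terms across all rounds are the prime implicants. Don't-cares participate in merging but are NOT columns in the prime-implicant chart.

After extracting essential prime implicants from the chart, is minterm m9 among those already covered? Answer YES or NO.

[col 0] 0000*, 0001*, 0011*, 0111*, 1001*, 1011*, 1101*, 1111*
[col 1] -001*, -011*, -111*, 0-11*, 00-1*, 000-, 1-01*, 1-11*, 10-1*, 11-1*
[col 2] --11, -0-1, 1--1
Prime implicants: --11, -0-1, 000-, 1--1
PI chart (minterm → PIs covering it):
  0 | 000-  (sole → essential)
  1 | -0-1,000-
  7 | --11  (sole → essential)
  9 | -0-1,1--1
Essential prime implicants: --11, 000-

NO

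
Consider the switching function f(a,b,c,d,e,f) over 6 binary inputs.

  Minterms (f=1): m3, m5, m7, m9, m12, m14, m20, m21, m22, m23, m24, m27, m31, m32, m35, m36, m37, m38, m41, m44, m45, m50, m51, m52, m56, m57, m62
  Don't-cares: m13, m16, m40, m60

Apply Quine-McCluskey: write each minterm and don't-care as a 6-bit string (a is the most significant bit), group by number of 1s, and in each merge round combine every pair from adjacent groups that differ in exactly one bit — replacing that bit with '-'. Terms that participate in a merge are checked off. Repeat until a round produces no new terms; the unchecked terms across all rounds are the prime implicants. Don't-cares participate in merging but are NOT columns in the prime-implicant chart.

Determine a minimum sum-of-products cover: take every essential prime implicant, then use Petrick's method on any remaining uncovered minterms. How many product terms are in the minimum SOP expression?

14

size-2^0 implicants → 000011(✓)  000101(✓)  000111(✓)  001001(✓)  001100(✓)  001101(✓)  001110(✓)  010000(✓)  010100(✓)  010101(✓)  010110(✓)  010111(✓)  011000(✓)  011011(✓)  011111(✓)  100000(✓)  100011(✓)  100100(✓)  100101(✓)  100110(✓)  101000(✓)  101001(✓)  101100(✓)  101101(✓)  110010(✓)  110011(✓)  110100(✓)  111000(✓)  111001(✓)  111100(✓)  111110(✓)
size-2^1 implicants → -00011  -00101(✓)  -01001(✓)  -01100(✓)  -01101(✓)  -10100  -11000  0-0101(✓)  0-0111(✓)  00-101(✓)  000-11  0001-1(✓)  001-01(✓)  0011-0  00110-(✓)  01-000  01-111  010-00  0101-0(✓)  0101-1(✓)  01010-(✓)  01011-(✓)  011-11  1-0011  1-0100(✓)  1-1000(✓)  1-1001(✓)  1-1100(✓)  10-000(✓)  10-100(✓)  10-101(✓)  100-00(✓)  1001-0  10010-(✓)  101-00(✓)  101-01(✓)  10100-(✓)  10110-(✓)  11-100(✓)  11001-  111-00(✓)  11100-(✓)  1111-0
size-2^2 implicants → -0-101  -01-01  -0110-  0-01-1  0101--  1--100  1-1-00  1-100-  10--00  10-10-  101-0-
Unchecked terms (primes): -0-101, -00011, -01-01, -0110-, -10100, -11000, 0-01-1, 000-11, 0011-0, 01-000, 01-111, 010-00, 0101--, 011-11, 1--100, 1-0011, 1-1-00, 1-100-, 10--00, 10-10-, 1001-0, 101-0-, 11001-, 1111-0
Minterm coverage:
  m3 ⊆ -00011,000-11
  m5 ⊆ -0-101,0-01-1
  m7 ⊆ 0-01-1,000-11
  m9 ⊆ -01-01 [E]
  m12 ⊆ -0110-,0011-0
  m14 ⊆ 0011-0 [E]
  m20 ⊆ -10100,010-00,0101--
  m21 ⊆ 0-01-1,0101--
  m22 ⊆ 0101-- [E]
  m23 ⊆ 0-01-1,01-111,0101--
  m24 ⊆ -11000,01-000
  m27 ⊆ 011-11 [E]
  m31 ⊆ 01-111,011-11
  m32 ⊆ 10--00 [E]
  m35 ⊆ -00011,1-0011
  m36 ⊆ 1--100,10--00,10-10-,1001-0
  m37 ⊆ -0-101,10-10-
  m38 ⊆ 1001-0 [E]
  m41 ⊆ -01-01,1-100-,101-0-
  m44 ⊆ -0110-,1--100,1-1-00,10--00,10-10-,101-0-
  m45 ⊆ -0-101,-01-01,-0110-,10-10-,101-0-
  m50 ⊆ 11001- [E]
  m51 ⊆ 1-0011,11001-
  m52 ⊆ -10100,1--100
  m56 ⊆ -11000,1-1-00,1-100-
  m57 ⊆ 1-100- [E]
  m62 ⊆ 1111-0 [E]
E = {-01-01, 0011-0, 0101--, 011-11, 1-100-, 10--00, 1001-0, 11001-, 1111-0}
Petrick residual → -0-101, -00011, -10100, -11000, 0-01-1
Cover = b'de'f + b'c'd'ef + b'ce'f + bc'de'f' + bcd'e'f' + a'c'df + a'b'cdf' + a'bc'd + a'bcef + acd'e' + ab'e'f' + ab'c'df' + abc'd'e + abcdf'  |cover|=14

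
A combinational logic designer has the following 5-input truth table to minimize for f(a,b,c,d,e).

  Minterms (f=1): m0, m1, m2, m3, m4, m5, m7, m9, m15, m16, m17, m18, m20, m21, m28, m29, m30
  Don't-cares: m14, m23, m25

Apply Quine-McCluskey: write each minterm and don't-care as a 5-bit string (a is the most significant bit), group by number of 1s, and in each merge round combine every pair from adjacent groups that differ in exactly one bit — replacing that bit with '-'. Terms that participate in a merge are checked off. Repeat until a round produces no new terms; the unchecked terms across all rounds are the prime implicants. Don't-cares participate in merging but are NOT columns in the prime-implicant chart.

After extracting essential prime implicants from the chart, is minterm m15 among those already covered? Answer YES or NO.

NO

size-2^0 implicants → 00000(✓)  00001(✓)  00010(✓)  00011(✓)  00100(✓)  00101(✓)  00111(✓)  01001(✓)  01110(✓)  01111(✓)  10000(✓)  10001(✓)  10010(✓)  10100(✓)  10101(✓)  10111(✓)  11001(✓)  11100(✓)  11101(✓)  11110(✓)
size-2^1 implicants → -0000(✓)  -0001(✓)  -0010(✓)  -0100(✓)  -0101(✓)  -0111(✓)  -1001(✓)  -1110  0-001(✓)  0-111  00-00(✓)  00-01(✓)  00-11(✓)  000-0(✓)  000-1(✓)  0000-(✓)  0001-(✓)  001-1(✓)  0010-(✓)  0111-  1-001(✓)  1-100(✓)  1-101(✓)  10-00(✓)  10-01(✓)  100-0(✓)  1000-(✓)  101-1(✓)  1010-(✓)  11-01(✓)  111-0  1110-(✓)
size-2^2 implicants → --001  -0-00(✓)  -0-01(✓)  -00-0  -000-(✓)  -01-1  -010-(✓)  00--1  00-0-(✓)  000--  1--01  1-10-  10-0-(✓)
size-2^3 implicants → -0-0-
Unchecked terms (primes): --001, -0-0-, -00-0, -01-1, -1110, 0-111, 00--1, 000--, 0111-, 1--01, 1-10-, 111-0
Minterm coverage:
  m0 ⊆ -0-0-,-00-0,000--
  m1 ⊆ --001,-0-0-,00--1,000--
  m2 ⊆ -00-0,000--
  m3 ⊆ 00--1,000--
  m4 ⊆ -0-0- [E]
  m5 ⊆ -0-0-,-01-1,00--1
  m7 ⊆ -01-1,0-111,00--1
  m9 ⊆ --001 [E]
  m15 ⊆ 0-111,0111-
  m16 ⊆ -0-0-,-00-0
  m17 ⊆ --001,-0-0-,1--01
  m18 ⊆ -00-0 [E]
  m20 ⊆ -0-0-,1-10-
  m21 ⊆ -0-0-,-01-1,1--01,1-10-
  m28 ⊆ 1-10-,111-0
  m29 ⊆ 1--01,1-10-
  m30 ⊆ -1110,111-0
E = {--001, -0-0-, -00-0}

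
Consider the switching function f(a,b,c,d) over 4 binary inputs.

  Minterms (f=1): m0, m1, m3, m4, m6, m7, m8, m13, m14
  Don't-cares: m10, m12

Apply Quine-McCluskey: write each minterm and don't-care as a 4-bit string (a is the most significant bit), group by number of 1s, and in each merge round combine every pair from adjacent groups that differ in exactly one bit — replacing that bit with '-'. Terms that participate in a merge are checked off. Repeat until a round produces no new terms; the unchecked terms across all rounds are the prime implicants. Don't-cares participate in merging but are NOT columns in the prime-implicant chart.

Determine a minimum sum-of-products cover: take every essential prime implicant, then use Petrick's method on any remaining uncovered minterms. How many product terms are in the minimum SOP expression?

5

Round 0: 0000✓ 0001✓ 0011✓ 0100✓ 0110✓ 0111✓ 1000✓ 1010✓ 1100✓ 1101✓ 1110✓
Round 1: -000✓ -100✓ -110✓ 0-00✓ 0-11 00-1 000- 01-0✓ 011- 1-00✓ 1-10✓ 10-0✓ 11-0✓ 110-
Round 2: --00 -1-0 1--0
PIs = {--00, -1-0, 0-11, 00-1, 000-, 011-, 1--0, 110-}
Coverage chart:
  m0: --00,000-
  m1: 00-1,000-
  m3: 0-11,00-1
  m4: --00,-1-0
  m6: -1-0,011-
  m7: 0-11,011-
  m8: --00,1--0
  m13: 110- ←essential
  m14: -1-0,1--0
Essential: 110-
Petrick residual → --00, -1-0, 0-11, 00-1
Min cover (5 terms): c'd' + bd' + a'cd + a'b'd + abc'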